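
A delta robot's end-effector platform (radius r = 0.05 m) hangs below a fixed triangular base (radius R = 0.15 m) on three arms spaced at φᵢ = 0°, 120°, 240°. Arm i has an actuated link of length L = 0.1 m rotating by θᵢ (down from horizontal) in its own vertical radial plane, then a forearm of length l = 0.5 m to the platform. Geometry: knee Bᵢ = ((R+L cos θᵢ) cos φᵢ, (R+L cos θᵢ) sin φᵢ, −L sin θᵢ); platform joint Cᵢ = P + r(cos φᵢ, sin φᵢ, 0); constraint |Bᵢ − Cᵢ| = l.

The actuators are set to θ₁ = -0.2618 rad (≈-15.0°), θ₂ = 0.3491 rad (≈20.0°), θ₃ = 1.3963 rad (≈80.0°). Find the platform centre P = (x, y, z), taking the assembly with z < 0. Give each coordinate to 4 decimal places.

(0.1847, 0.1613, -0.4472)

φ1=0.0°: virtual centre (0.1966, 0.0000, 0.0259), radius l
arm 2 at φ=120.0°: (R−r)+L cos θ2 = 0.1940;  centre 2 = (-0.0970, 0.1680, -0.0342)
arm 3 at φ=240.0°: (R−r)+L cos θ3 = 0.1174;  centre 3 = (-0.0587, -0.1016, -0.0985)
eliminate P² terms by subtracting sphere 1 from 2 and 3
linear system: -0.5872x+0.3360y = -0.0005−-0.1202z; -0.5105x+-0.2033y = -0.0158−-0.2487z
Cramer: x(z) = 0.0187-0.3713z;  y(z) = 0.0311-0.2911z
into |P−centre ₁|² = l²: 1.2226z² + 0.0623z + -0.2167 = 0;  Δ = 1.0637;  z = -0.4472 or 0.3963 → z<0 root = -0.4472
x = 0.1847, y = 0.1613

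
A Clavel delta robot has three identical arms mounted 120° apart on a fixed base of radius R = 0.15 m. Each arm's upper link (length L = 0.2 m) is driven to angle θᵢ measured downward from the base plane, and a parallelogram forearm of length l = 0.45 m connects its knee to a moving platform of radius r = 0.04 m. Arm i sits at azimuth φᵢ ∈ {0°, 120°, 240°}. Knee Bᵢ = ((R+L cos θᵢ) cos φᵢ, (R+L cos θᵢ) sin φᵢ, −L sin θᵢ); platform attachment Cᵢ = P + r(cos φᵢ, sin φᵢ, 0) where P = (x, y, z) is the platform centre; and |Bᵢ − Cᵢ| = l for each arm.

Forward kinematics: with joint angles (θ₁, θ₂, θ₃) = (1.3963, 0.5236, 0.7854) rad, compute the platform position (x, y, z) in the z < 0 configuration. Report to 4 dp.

(-0.1835, 0.0461, -0.5014)

arm 1 at φ=0.0°: ρ1 = 0.1447;  O1 = (0.1447, 0.0000, -0.1970)
O2 = (0.2832·cos120.0°, 0.2832·sin120.0°, -0.1000) = (-0.1416, 0.2453, -0.1000)
O3 = (0.2514·cos240.0°, 0.2514·sin240.0°, -0.1414) = (-0.1257, -0.2177, -0.1414)
eliminate P² terms by subtracting sphere 1 from 2 and 3
[-0.5726 0.4905 0.1939]·P = 0.0305;  [-0.5409 -0.4355 0.1111]·P = 0.0235
Cramer: x(z) = -0.0481+0.2699z;  y(z) = 0.0059-0.0802z
sphere 1 gives Az²+Bz+C=0 with A=1.0793, B=0.2888, C=-0.1265;  B²−4AC=0.6294;  roots -0.5014, 0.2337;  negative root z = -0.5014
x = -0.1835, y = 0.0461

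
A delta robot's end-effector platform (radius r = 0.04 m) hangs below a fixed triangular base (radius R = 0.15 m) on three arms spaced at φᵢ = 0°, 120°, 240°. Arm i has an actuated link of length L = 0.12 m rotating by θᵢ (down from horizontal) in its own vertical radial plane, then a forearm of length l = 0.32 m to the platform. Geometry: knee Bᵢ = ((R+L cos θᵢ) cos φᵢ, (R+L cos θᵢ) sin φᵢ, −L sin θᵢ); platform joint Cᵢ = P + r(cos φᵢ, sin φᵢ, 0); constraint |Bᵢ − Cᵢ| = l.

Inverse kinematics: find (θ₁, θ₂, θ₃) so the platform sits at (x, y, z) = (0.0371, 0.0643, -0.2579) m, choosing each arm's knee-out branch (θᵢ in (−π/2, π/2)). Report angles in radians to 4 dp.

φ1=0.0° → target in arm frame (0.0371, 0.0643)
  A=0.0729, B=-0.2579, C=(l²−L²−A²−y'²−z²)/(2L)=0.0502
  θ1 = atan2(B,A) + arccos(C/0.2680) = 0.0872
rotate P by −φ2: (0.0371, -0.0643, -0.2579)
  e−x'=0.0729;  (l²−L²−(e−x')²−y'²−z²)/2L = 0.0502
  γ=atan2(-0.2579,0.0729)=-1.2954;  ψ=arccos(0.1873)=1.3824;  θ2=γ+ψ≈0.0869
φ3=240.0° → target in arm frame (-0.0742, 0.0000)
  A=0.1842, B=-0.2579, C=(l²−L²−A²−y'²−z²)/(2L)=-0.0519
  √(A²+B²)=0.3169;  θ3 = -0.9505+1.7353 ≈ 0.7848

θ₁ = 0.0872, θ₂ = 0.0869, θ₃ = 0.7848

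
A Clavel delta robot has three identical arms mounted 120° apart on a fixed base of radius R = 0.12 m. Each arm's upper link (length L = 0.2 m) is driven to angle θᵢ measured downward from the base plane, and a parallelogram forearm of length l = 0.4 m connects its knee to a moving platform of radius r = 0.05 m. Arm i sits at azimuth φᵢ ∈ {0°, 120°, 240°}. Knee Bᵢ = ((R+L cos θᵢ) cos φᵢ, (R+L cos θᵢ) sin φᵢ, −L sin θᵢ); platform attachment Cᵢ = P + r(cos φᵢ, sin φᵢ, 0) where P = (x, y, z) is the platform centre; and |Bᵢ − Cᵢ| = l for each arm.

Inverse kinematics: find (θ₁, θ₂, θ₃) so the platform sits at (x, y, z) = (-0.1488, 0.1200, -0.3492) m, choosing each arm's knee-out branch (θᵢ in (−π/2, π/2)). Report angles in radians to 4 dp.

θ₁ = 0.9599, θ₂ = -0.1745, θ₃ = 0.6109

arm 1 (φ=0.0°): x'=-0.1488, y'=0.1200
  e−x'=0.2188;  (l²−L²−(e−x')²−y'²−z²)/2L = -0.1605
  √(A²+B²)=0.4121;  θ1 = -1.0111+1.9710 ≈ 0.9599
φ2=120.0° → target in arm frame (0.1783, 0.0689)
  A=-0.1083, B=-0.3492, C=(l²−L²−A²−y'²−z²)/(2L)=-0.0460
  θ2 = atan2(B,A) + arccos(C/0.3656) = -0.1745
φ3=240.0° → target in arm frame (-0.0295, -0.1889)
  A cos θ + B sin θ = C:  0.0995·cos θ + -0.3492·sin θ = -0.1188
  √(A²+B²)=0.3631;  θ3 = -1.2932+1.9041 ≈ 0.6109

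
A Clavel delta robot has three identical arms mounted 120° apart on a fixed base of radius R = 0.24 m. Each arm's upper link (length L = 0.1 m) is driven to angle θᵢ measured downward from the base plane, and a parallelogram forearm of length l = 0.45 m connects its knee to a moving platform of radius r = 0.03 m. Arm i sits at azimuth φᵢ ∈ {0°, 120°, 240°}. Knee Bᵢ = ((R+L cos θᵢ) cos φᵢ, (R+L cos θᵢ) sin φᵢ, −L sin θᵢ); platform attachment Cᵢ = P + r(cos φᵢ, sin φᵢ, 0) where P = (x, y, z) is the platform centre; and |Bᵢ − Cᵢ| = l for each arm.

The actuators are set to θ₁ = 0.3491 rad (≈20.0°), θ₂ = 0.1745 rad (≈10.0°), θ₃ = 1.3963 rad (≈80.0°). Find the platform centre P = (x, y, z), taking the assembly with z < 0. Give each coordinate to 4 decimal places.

(0.0470, 0.1085, -0.3873)

S1 = (0.3040·cos0.0°, 0.3040·sin0.0°, -0.0342) = (0.3040, 0.0000, -0.0342)
φ2=120.0°: virtual centre (-0.1542, 0.2672, -0.0174), radius l
S3 = (0.2274·cos240.0°, 0.2274·sin240.0°, -0.0985) = (-0.1137, -0.1969, -0.0985)
|S₂|²−|S₁|² = 0.0019;  |S₃|²−|S₁|² = -0.0322
plane₁₂: -0.9164x+0.5343y+0.0337z = 0.0019
Cramer: x(z) = 0.0204-0.0687z;  y(z) = 0.0385-0.1808z
into |P−S₁|² = l²: 1.0374z² + 0.0934z + -0.1194 = 0;  Δ = 0.5043;  z = -0.3873 or 0.2972 → z<0 root = -0.3873
x = 0.0470, y = 0.1085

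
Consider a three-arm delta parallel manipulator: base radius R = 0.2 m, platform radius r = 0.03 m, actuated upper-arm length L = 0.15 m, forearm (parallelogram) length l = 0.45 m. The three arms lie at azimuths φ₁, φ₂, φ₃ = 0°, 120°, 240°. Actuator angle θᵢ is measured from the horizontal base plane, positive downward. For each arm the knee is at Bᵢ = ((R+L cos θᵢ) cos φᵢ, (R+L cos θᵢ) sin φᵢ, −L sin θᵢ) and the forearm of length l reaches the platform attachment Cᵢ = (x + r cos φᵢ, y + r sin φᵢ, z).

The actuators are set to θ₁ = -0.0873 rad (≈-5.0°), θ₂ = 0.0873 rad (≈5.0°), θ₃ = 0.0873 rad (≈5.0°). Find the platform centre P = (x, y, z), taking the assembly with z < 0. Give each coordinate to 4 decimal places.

(0.0175, 0.0000, -0.3206)

φ1=0.0°: virtual centre (0.3194, 0.0000, 0.0131), radius l
S2 = (0.3194·cos120.0°, 0.3194·sin120.0°, -0.0131) = (-0.1597, 0.2766, -0.0131)
arm 3 at φ=240.0°: ρ3 = 0.3194;  S3 = (-0.1597, -0.2766, -0.0131)
subtract pairs → two planes through P
plane₁₂: -0.9583x+0.5533y+-0.0523z = 0.0000
det = 1.0604;  x = 0.0000+-0.0546z,  y = 0.0000+0.0000z
sphere 1 gives Az²+Bz+C=0 with A=1.0030, B=0.0087, C=-0.1003;  B²−4AC=0.4024;  roots -0.3206, 0.3119;  negative root z = -0.3206
x = 0.0175, y = 0.0000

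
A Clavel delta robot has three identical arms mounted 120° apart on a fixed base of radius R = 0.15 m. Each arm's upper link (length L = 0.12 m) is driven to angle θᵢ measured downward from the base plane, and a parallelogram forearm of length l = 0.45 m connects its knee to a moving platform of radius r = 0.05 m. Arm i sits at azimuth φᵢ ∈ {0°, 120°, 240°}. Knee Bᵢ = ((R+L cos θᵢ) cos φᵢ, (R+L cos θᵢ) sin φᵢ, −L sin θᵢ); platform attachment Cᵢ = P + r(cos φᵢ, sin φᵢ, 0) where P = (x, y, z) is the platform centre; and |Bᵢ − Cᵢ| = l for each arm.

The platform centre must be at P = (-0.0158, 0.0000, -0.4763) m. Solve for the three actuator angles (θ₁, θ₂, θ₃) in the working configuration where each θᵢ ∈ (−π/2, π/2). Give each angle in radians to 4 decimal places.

rotate P by −φ1: (-0.0158, 0.0000, -0.4763)
  A cos θ + B sin θ = C:  0.1158·cos θ + -0.4763·sin θ = -0.2174
  √(A²+B²)=0.4902;  θ1 = -1.3323+2.0303 ≈ 0.6980
φ2=120.0° → target in arm frame (0.0079, 0.0137)
  A cos θ + B sin θ = C:  0.0921·cos θ + -0.4763·sin θ = -0.1976
  γ=atan2(-0.4763,0.0921)=-1.3798;  ψ=arccos(-0.4074)=1.9904;  θ2=γ+ψ≈0.6106
rotate P by −φ3: (0.0079, -0.0137, -0.4763)
  A=0.0921, B=-0.4763, C=(l²−L²−A²−y'²−z²)/(2L)=-0.1976
  √(A²+B²)=0.4851;  θ3 = -1.3798+1.9904 ≈ 0.6106

θ₁ = 0.6980, θ₂ = 0.6106, θ₃ = 0.6106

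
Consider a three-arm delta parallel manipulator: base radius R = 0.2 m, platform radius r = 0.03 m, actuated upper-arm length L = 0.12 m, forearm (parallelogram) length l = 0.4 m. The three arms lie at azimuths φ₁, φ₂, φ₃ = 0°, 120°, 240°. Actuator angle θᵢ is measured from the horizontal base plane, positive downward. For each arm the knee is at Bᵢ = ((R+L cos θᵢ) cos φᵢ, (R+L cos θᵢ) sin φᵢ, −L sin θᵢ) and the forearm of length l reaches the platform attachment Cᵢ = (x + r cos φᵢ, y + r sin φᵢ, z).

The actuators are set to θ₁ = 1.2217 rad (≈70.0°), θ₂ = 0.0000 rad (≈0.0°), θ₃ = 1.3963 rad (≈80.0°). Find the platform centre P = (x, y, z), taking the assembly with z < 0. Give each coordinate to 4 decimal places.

(-0.0576, 0.1398, -0.3741)

S1 = (0.2110·cos0.0°, 0.2110·sin0.0°, -0.1128) = (0.2110, 0.0000, -0.1128)
φ2=120.0°: virtual centre (-0.1450, 0.2511, 0.0000), radius l
φ3=240.0°: virtual centre (-0.0954, -0.1653, -0.1182), radius l
eliminate P² terms by subtracting sphere 1 from 2 and 3
[-0.7121 0.5023 0.2255]·P = 0.0268;  [-0.6129 -0.3305 -0.0108]·P = -0.0069
det = 0.5432;  x = -0.0100+0.1272z,  y = 0.0393+-0.2687z
quadratic in z: (1.0884)z²+(0.1482)z+(-0.0969)=0, √Δ=0.6661 → z ∈ {-0.3741, 0.2380}; z = -0.3741 (taking z<0)
x = -0.0576, y = 0.1398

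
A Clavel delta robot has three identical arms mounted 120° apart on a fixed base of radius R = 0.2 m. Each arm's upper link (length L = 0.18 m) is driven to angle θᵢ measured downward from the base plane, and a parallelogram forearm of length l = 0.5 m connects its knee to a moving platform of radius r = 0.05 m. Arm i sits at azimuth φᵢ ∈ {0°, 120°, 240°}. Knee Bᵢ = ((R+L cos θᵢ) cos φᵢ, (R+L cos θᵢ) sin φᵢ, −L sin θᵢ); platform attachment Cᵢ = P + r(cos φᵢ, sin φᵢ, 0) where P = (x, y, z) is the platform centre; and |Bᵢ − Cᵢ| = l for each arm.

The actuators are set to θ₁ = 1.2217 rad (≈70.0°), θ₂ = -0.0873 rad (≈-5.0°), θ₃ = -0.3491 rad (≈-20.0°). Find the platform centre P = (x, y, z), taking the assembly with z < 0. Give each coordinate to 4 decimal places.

O1 = (0.2116·cos0.0°, 0.2116·sin0.0°, -0.1691) = (0.2116, 0.0000, -0.1691)
φ2=120.0°: virtual centre (-0.1647, 0.2852, 0.0157), radius l
arm 3 at φ=240.0°: ρ3 = 0.3191;  O3 = (-0.1596, -0.2764, 0.0616)
|O₂|²−|O₁|² = 0.0353;  |O₃|²−|O₁|² = 0.0323
linear system: -0.7525x+0.5704y = 0.0353−0.3697z; -0.7423x+-0.5528y = 0.0323−0.4614z
det = 0.8393;  x = -0.0452+0.5570z,  y = 0.0023+0.0867z
into |P−O₁|² = l²: 1.3178z² + 0.0526z + -0.1555 = 0;  Δ = 0.8222;  z = -0.3640 or 0.3241 → z<0 root = -0.3640
x = -0.2480, y = -0.0293

(-0.2480, -0.0293, -0.3640)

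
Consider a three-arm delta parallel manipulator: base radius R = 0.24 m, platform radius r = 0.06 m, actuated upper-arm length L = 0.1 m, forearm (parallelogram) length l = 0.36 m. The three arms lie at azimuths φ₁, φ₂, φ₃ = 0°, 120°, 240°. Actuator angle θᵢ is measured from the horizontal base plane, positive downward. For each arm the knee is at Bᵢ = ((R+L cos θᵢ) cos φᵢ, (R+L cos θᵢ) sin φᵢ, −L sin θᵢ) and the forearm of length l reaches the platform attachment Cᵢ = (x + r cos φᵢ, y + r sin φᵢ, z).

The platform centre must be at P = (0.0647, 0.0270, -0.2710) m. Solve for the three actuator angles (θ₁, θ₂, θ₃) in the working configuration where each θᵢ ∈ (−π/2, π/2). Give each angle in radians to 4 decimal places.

arm 1 (φ=0.0°): x'=0.0647, y'=0.0270
  A=0.1153, B=-0.2710, C=(l²−L²−A²−y'²−z²)/(2L)=0.1607
  γ=atan2(-0.2710,0.1153)=-1.1685;  ψ=arccos(0.5456)=0.9937;  θ1=γ+ψ≈-0.1748
rotate P by −φ2: (-0.0090, -0.0695, -0.2710)
  A=0.1890, B=-0.2710, C=(l²−L²−A²−y'²−z²)/(2L)=0.0281
  θ2 = atan2(B,A) + arccos(C/0.3304) = 0.5238
φ3=240.0° → target in arm frame (-0.0557, 0.0425)
  A=0.2357, B=-0.2710, C=(l²−L²−A²−y'²−z²)/(2L)=-0.0561
  √(A²+B²)=0.3592;  θ3 = -0.8549+1.7276 ≈ 0.8727

θ₁ = -0.1748, θ₂ = 0.5238, θ₃ = 0.8727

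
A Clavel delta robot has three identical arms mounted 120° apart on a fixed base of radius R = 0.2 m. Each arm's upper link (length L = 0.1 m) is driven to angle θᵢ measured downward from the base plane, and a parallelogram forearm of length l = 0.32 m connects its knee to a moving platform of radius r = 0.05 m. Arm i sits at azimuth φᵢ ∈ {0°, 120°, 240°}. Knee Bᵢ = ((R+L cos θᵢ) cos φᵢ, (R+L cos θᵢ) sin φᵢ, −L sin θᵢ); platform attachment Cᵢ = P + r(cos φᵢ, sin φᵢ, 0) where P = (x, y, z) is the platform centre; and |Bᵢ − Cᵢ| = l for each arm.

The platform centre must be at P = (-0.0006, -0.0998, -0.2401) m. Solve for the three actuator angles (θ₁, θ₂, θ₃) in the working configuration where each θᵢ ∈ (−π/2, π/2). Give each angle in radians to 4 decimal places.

θ₁ = 0.5229, θ₂ = 1.1342, θ₃ = -0.3490

arm 1 (φ=0.0°): x'=-0.0006, y'=-0.0998
  e−x'=0.1506;  (l²−L²−(e−x')²−y'²−z²)/2L = 0.0106
  θ1 = atan2(B,A) + arccos(C/0.2834) = 0.5229
φ2=120.0° → target in arm frame (-0.0861, 0.0504)
  A cos θ + B sin θ = C:  0.2361·cos θ + -0.2401·sin θ = -0.1177
  γ=atan2(-0.2401,0.2361)=-0.7937;  ψ=arccos(-0.3496)=1.9280;  θ2=γ+ψ≈1.1342
arm 3 (φ=240.0°): x'=0.0867, y'=0.0494
  A=0.0633, B=-0.2401, C=(l²−L²−A²−y'²−z²)/(2L)=0.1416
  √(A²+B²)=0.2483;  θ3 = -1.3131+0.9642 ≈ -0.3490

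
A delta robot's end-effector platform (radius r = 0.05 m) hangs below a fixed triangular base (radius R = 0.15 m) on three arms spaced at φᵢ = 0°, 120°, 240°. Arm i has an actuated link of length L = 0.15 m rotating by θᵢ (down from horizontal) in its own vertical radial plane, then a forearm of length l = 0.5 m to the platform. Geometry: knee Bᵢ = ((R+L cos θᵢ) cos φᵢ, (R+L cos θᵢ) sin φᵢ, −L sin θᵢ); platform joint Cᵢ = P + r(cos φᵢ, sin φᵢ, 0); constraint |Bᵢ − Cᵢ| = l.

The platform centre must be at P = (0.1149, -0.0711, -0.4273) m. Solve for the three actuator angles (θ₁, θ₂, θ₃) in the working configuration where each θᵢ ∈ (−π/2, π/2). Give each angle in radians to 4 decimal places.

θ₁ = -0.3490, θ₂ = 0.5233, θ₃ = 0.0873

φ1=0.0° → target in arm frame (0.1149, -0.0711)
  A cos θ + B sin θ = C:  -0.0149·cos θ + -0.4273·sin θ = 0.1321
  γ=atan2(-0.4273,-0.0149)=-1.6057;  ψ=arccos(0.3090)=1.2566;  θ1=γ+ψ≈-0.3490
rotate P by −φ2: (-0.1190, -0.0640, -0.4273)
  e−x'=0.2190;  (l²−L²−(e−x')²−y'²−z²)/2L = -0.0238
  θ2 = atan2(B,A) + arccos(C/0.4802) = 0.5233
φ3=240.0° → target in arm frame (0.0041, 0.1351)
  A=0.0959, B=-0.4273, C=(l²−L²−A²−y'²−z²)/(2L)=0.0583
  θ3 = atan2(B,A) + arccos(C/0.4379) = 0.0873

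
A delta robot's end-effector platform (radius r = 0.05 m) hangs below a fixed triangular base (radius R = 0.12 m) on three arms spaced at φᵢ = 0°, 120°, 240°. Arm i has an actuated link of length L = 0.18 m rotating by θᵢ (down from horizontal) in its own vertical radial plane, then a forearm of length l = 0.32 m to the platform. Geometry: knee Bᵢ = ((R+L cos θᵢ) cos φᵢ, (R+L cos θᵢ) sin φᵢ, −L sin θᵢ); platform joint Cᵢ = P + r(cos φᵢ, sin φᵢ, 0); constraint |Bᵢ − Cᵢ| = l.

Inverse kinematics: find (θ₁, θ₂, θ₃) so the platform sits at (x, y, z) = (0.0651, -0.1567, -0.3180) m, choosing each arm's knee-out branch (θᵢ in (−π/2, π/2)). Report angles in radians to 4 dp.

rotate P by −φ1: (0.0651, -0.1567, -0.3180)
  e−x'=0.0049;  (l²−L²−(e−x')²−y'²−z²)/2L = -0.1547
  θ1 = atan2(B,A) + arccos(C/0.3180) = 0.5235
arm 2 (φ=120.0°): x'=-0.1683, y'=0.0220
  A=0.2383, B=-0.3180, C=(l²−L²−A²−y'²−z²)/(2L)=-0.2455
  √(A²+B²)=0.3974;  θ2 = -0.9278+2.2367 ≈ 1.3089
φ3=240.0° → target in arm frame (0.1032, 0.1347)
  A cos θ + B sin θ = C:  -0.0332·cos θ + -0.3180·sin θ = -0.1399
  √(A²+B²)=0.3197;  θ3 = -1.6747+2.0238 ≈ 0.3491

θ₁ = 0.5235, θ₂ = 1.3089, θ₃ = 0.3491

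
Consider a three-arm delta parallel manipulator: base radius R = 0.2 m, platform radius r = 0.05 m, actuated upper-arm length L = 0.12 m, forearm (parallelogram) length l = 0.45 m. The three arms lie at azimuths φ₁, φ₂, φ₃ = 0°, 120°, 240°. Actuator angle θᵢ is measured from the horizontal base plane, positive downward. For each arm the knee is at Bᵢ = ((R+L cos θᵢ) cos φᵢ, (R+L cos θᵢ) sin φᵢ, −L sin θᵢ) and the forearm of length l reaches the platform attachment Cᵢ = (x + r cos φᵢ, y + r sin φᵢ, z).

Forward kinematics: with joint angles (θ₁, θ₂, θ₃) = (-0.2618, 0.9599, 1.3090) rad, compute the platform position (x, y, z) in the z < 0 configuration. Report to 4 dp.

arm 1 at φ=0.0°: (R−r)+L cos θ1 = 0.2659;  O1 = (0.2659, 0.0000, 0.0311)
arm 2 at φ=120.0°: (R−r)+L cos θ2 = 0.2188;  O2 = (-0.1094, 0.1895, -0.0983)
O3 = (0.1811·cos240.0°, 0.1811·sin240.0°, -0.1159) = (-0.0905, -0.1568, -0.1159)
|O₂|²−|O₁|² = -0.0141;  |O₃|²−|O₁|² = -0.0255
plane₁₂: -0.7507x+0.3790y+-0.2587z = -0.0141
Cramer: x(z) = 0.0278-0.3808z;  y(z) = 0.0179-0.0716z
sphere 1 gives Az²+Bz+C=0 with A=1.1502, B=0.1166, C=-0.1445;  B²−4AC=0.6786;  roots -0.4088, 0.3074;  negative root z = -0.4088
x = 0.1835, y = 0.0472

(0.1835, 0.0472, -0.4088)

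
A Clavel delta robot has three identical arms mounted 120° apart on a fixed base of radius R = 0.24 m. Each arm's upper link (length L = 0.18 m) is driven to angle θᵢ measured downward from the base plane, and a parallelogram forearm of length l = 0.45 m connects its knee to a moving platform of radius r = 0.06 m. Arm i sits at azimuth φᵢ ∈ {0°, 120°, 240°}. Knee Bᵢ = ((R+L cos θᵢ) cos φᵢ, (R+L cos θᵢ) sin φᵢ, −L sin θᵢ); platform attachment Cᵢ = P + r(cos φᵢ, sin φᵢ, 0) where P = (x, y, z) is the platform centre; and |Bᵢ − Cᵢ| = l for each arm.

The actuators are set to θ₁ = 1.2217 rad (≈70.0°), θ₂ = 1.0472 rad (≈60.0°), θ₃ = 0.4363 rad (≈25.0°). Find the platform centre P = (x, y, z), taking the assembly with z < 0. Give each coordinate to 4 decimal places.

S1 = (0.2416·cos0.0°, 0.2416·sin0.0°, -0.1691) = (0.2416, 0.0000, -0.1691)
arm 2 at φ=120.0°: e+L cos θ2 = 0.2700;  S2 = (-0.1350, 0.2338, -0.1559)
φ3=240.0°: virtual centre (-0.1716, -0.2972, -0.0761), radius l
|S₂|²−|S₁|² = 0.0102;  |S₃|²−|S₁|² = 0.0366
plane₁₂: -0.7531x+0.4677y+0.0265z = 0.0102
Cramer: x(z) = -0.0278+0.1233z;  y(z) = -0.0229+0.1418z
quadratic in z: (1.0353)z²+(0.2654)z+(-0.1008)=0, √Δ=0.6985 → z ∈ {-0.4655, 0.2092}; z = -0.4655 (taking z<0)
x = -0.0852, y = -0.0889

(-0.0852, -0.0889, -0.4655)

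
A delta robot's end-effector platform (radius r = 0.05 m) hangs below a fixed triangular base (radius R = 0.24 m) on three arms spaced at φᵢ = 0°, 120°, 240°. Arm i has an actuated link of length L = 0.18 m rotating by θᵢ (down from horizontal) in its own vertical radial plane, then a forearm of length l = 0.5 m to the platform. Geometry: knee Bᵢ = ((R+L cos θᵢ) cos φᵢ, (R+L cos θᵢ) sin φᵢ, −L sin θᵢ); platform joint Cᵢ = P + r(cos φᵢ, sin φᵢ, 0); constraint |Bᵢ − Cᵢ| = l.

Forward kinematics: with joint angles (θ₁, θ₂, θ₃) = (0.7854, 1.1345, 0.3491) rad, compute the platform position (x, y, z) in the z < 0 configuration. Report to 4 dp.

(-0.0030, -0.1244, -0.4905)

arm 1 at φ=0.0°: (R−r)+L cos θ1 = 0.3173;  O1 = (0.3173, 0.0000, -0.1273)
arm 2 at φ=120.0°: (R−r)+L cos θ2 = 0.2661;  O2 = (-0.1330, 0.2304, -0.1631)
arm 3 at φ=240.0°: (R−r)+L cos θ3 = 0.3591;  O3 = (-0.1796, -0.3110, -0.0616)
subtract pairs → two planes through P
linear system: -0.9006x+0.4608y = -0.0195−-0.0717z; -0.9937x+-0.6221y = 0.0159−0.1314z
Cramer: x(z) = 0.0047+0.0157z;  y(z) = -0.0331+0.1862z
sphere 1 gives Az²+Bz+C=0 with A=1.0349, B=0.2324, C=-0.1350;  B²−4AC=0.6129;  roots -0.4905, 0.2659;  negative root z = -0.4905
x = -0.0030, y = -0.1244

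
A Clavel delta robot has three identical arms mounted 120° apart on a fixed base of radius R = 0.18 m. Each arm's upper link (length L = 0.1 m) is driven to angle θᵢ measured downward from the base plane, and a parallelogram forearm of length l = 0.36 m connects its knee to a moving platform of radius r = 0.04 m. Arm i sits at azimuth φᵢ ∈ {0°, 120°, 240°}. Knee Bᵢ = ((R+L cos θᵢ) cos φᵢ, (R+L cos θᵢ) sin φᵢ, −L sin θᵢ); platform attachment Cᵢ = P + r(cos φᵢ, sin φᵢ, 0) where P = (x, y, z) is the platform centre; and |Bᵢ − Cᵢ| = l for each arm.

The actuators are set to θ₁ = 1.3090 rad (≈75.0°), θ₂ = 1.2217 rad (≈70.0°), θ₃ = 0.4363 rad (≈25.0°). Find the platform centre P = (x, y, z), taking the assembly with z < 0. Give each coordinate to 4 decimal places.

(-0.0523, -0.0734, -0.3734)

S1 = (0.1659·cos0.0°, 0.1659·sin0.0°, -0.0966) = (0.1659, 0.0000, -0.0966)
φ2=120.0°: virtual centre (-0.0871, 0.1509, -0.0940), radius l
arm 3 at φ=240.0°: e+L cos θ3 = 0.2306;  S3 = (-0.1153, -0.1997, -0.0423)
subtract pairs → two planes through P
linear system: -0.5060x+0.3017y = 0.0023−0.0052z; -0.5624x+-0.3995y = 0.0181−0.1087z
det = 0.3718;  x = -0.0172+0.0938z,  y = -0.0211+0.1399z
sphere 1 gives Az²+Bz+C=0 with A=1.0284, B=0.1529, C=-0.0863;  B²−4AC=0.3784;  roots -0.3734, 0.2247;  negative root z = -0.3734
x = -0.0523, y = -0.0734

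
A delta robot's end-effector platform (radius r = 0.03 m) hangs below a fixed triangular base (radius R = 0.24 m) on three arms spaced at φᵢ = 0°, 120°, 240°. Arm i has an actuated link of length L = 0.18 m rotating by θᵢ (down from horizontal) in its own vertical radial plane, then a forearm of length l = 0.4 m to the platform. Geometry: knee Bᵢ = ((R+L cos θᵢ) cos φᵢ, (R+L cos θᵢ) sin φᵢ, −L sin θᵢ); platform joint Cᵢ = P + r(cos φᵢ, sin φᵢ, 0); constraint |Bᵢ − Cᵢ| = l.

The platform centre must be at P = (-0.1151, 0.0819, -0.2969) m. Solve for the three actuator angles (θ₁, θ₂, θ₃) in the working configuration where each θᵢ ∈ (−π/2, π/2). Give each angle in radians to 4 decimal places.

θ₁ = 1.3090, θ₂ = -0.0001, θ₃ = 0.8729

rotate P by −φ1: (-0.1151, 0.0819, -0.2969)
  A=0.3251, B=-0.2969, C=(l²−L²−A²−y'²−z²)/(2L)=-0.2026
  θ1 = atan2(B,A) + arccos(C/0.4403) = 1.3090
φ2=120.0° → target in arm frame (0.1285, 0.0587)
  e−x'=0.0815;  (l²−L²−(e−x')²−y'²−z²)/2L = 0.0815
  √(A²+B²)=0.3079;  θ2 = -1.3028+1.3028 ≈ -0.0001
arm 3 (φ=240.0°): x'=-0.0134, y'=-0.1406
  e−x'=0.2234;  (l²−L²−(e−x')²−y'²−z²)/2L = -0.0840
  γ=atan2(-0.2969,0.2234)=-0.9258;  ψ=arccos(-0.2260)=1.7987;  θ3=γ+ψ≈0.8729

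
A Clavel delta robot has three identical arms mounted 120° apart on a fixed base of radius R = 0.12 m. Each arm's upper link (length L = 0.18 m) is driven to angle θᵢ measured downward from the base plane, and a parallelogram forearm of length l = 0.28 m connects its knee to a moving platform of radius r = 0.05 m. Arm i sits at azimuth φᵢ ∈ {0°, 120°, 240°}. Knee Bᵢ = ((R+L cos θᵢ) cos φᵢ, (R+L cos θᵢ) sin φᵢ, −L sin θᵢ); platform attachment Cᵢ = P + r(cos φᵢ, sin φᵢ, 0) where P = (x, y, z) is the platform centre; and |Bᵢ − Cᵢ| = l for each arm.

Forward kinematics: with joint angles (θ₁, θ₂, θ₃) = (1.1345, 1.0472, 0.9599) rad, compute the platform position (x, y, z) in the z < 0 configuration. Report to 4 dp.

O1 = (0.1461·cos0.0°, 0.1461·sin0.0°, -0.1631) = (0.1461, 0.0000, -0.1631)
O2 = (0.1600·cos120.0°, 0.1600·sin120.0°, -0.1559) = (-0.0800, 0.1386, -0.1559)
O3 = (0.1732·cos240.0°, 0.1732·sin240.0°, -0.1474) = (-0.0866, -0.1500, -0.1474)
|O₂|²−|O₁|² = 0.0020;  |O₃|²−|O₁|² = 0.0038
plane₁₂: -0.4521x+0.2771y+0.0145z = 0.0020
Cramer: x(z) = -0.0062+0.0493z;  y(z) = -0.0031+0.0281z
quadratic in z: (1.0032)z²+(0.3111)z+(-0.0286)=0, √Δ=0.4599 → z ∈ {-0.3843, 0.0742}; z = -0.3843 (taking z<0)
x = -0.0251, y = -0.0139

(-0.0251, -0.0139, -0.3843)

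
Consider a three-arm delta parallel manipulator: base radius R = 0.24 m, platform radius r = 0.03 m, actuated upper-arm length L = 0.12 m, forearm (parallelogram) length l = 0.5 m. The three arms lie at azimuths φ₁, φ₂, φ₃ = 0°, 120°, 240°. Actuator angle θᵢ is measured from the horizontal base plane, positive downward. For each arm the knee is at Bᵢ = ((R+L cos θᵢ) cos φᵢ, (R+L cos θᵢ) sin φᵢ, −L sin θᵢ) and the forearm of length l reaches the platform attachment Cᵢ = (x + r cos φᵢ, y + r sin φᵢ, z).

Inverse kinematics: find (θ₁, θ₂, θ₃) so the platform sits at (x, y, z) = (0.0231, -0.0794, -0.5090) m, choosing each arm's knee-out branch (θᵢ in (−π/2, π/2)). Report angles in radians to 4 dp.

θ₁ = 0.8724, θ₂ = 1.3957, θ₃ = 0.6978

φ1=0.0° → target in arm frame (0.0231, -0.0794)
  e−x'=0.1869;  (l²−L²−(e−x')²−y'²−z²)/2L = -0.2697
  γ=atan2(-0.5090,0.1869)=-1.2189;  ψ=arccos(-0.4973)=2.0913;  θ1=γ+ψ≈0.8724
rotate P by −φ2: (-0.0803, 0.0197, -0.5090)
  A cos θ + B sin θ = C:  0.2903·cos θ + -0.5090·sin θ = -0.4506
  √(A²+B²)=0.5860;  θ2 = -1.0525+2.4481 ≈ 1.3957
φ3=240.0° → target in arm frame (0.0572, 0.0597)
  A cos θ + B sin θ = C:  0.1528·cos θ + -0.5090·sin θ = -0.2100
  √(A²+B²)=0.5314;  θ3 = -1.2792+1.9769 ≈ 0.6978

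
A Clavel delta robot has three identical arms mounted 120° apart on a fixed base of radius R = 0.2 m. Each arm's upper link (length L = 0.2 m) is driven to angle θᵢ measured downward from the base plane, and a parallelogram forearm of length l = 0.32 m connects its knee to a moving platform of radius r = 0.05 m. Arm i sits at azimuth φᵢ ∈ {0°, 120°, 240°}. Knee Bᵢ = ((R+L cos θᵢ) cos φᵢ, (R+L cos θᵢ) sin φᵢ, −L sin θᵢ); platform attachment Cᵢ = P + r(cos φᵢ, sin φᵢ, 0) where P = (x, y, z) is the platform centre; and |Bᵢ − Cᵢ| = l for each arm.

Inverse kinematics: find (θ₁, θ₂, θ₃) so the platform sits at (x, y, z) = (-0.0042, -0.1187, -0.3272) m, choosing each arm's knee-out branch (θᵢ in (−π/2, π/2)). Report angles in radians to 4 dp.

φ1=0.0° → target in arm frame (-0.0042, -0.1187)
  e−x'=0.1542;  (l²−L²−(e−x')²−y'²−z²)/2L = -0.2063
  γ=atan2(-0.3272,0.1542)=-1.1304;  ψ=arccos(-0.5704)=2.1778;  θ1=γ+ψ≈1.0474
arm 2 (φ=120.0°): x'=-0.1007, y'=0.0630
  A=0.2507, B=-0.3272, C=(l²−L²−A²−y'²−z²)/(2L)=-0.2787
  γ=atan2(-0.3272,0.2507)=-0.9170;  ψ=arccos(-0.6761)=2.3133;  θ2=γ+ψ≈1.3962
arm 3 (φ=240.0°): x'=0.1049, y'=0.0557
  e−x'=0.0451;  (l²−L²−(e−x')²−y'²−z²)/2L = -0.1245
  √(A²+B²)=0.3303;  θ3 = -1.4338+1.9573 ≈ 0.5235

θ₁ = 1.0474, θ₂ = 1.3962, θ₃ = 0.5235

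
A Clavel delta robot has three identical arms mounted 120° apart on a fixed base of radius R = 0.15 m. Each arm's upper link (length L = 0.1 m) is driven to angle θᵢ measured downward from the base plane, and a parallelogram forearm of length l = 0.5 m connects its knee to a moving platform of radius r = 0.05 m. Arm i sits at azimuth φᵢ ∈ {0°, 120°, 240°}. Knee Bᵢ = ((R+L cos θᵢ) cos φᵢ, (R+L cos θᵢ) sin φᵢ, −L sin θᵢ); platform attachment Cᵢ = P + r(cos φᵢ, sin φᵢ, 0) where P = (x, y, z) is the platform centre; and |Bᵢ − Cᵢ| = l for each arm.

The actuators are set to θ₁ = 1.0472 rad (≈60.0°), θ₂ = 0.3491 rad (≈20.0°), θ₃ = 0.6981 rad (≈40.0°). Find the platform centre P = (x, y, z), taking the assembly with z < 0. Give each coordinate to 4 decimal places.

(-0.0931, 0.0517, -0.5205)

φ1=0.0°: virtual centre (0.1500, 0.0000, -0.0866), radius l
centre 2 = (0.1940·cos120.0°, 0.1940·sin120.0°, -0.0342) = (-0.0970, 0.1680, -0.0342)
centre 3 = (0.1766·cos240.0°, 0.1766·sin240.0°, -0.0643) = (-0.0883, -0.1529, -0.0643)
subtract pairs → two planes through P
[-0.4940 0.3360 0.1048]·P = 0.0088;  [-0.4766 -0.3059 0.0447]·P = 0.0053
Cramer: x(z) = -0.0144+0.1512z;  y(z) = 0.0050-0.0896z
into |P−centre ₁|² = l²: 1.0309z² + 0.1226z + -0.2155 = 0;  Δ = 0.9035;  z = -0.5205 or 0.4016 → z<0 root = -0.5205
x = -0.0931, y = 0.0517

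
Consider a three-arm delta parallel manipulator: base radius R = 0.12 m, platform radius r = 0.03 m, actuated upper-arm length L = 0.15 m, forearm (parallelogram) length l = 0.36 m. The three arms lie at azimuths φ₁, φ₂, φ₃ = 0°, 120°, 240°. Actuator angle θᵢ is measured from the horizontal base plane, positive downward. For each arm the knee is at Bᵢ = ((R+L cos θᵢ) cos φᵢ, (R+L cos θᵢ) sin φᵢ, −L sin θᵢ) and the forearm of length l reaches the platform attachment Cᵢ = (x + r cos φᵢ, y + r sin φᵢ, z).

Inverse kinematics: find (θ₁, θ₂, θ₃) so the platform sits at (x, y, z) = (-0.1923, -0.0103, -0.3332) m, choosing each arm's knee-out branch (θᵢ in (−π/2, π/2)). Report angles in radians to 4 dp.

θ₁ = 1.3961, θ₂ = 0.3491, θ₃ = 0.2613

rotate P by −φ1: (-0.1923, -0.0103, -0.3332)
  A cos θ + B sin θ = C:  0.2823·cos θ + -0.3332·sin θ = -0.2791
  θ1 = atan2(B,A) + arccos(C/0.4367) = 1.3961
rotate P by −φ2: (0.0872, 0.1717, -0.3332)
  e−x'=0.0028;  (l²−L²−(e−x')²−y'²−z²)/2L = -0.1114
  θ2 = atan2(B,A) + arccos(C/0.3332) = 0.3491
arm 3 (φ=240.0°): x'=0.1051, y'=-0.1614
  A=-0.0151, B=-0.3332, C=(l²−L²−A²−y'²−z²)/(2L)=-0.1007
  γ=atan2(-0.3332,-0.0151)=-1.6160;  ψ=arccos(-0.3018)=1.8773;  θ3=γ+ψ≈0.2613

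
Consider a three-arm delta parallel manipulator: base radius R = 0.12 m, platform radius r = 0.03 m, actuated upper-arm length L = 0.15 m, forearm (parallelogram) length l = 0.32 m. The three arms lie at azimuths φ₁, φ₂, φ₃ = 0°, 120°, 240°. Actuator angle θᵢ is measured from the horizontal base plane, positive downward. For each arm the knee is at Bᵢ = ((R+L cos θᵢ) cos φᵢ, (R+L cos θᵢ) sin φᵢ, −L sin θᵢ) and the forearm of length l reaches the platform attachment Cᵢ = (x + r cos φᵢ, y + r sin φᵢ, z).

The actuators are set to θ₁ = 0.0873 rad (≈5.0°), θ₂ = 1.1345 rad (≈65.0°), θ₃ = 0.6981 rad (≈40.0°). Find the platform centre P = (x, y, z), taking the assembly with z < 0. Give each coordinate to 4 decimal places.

S1 = (0.2394·cos0.0°, 0.2394·sin0.0°, -0.0131) = (0.2394, 0.0000, -0.0131)
arm 2 at φ=120.0°: e+L cos θ2 = 0.1534;  S2 = (-0.0767, 0.1328, -0.1359)
S3 = (0.2049·cos240.0°, 0.2049·sin240.0°, -0.0964) = (-0.1025, -0.1775, -0.0964)
|S₂|²−|S₁|² = -0.0155;  |S₃|²−|S₁|² = -0.0062
linear system: -0.6322x+0.2657y = -0.0155−-0.2457z; -0.6838x+-0.3549y = -0.0062−-0.1667z
det = 0.4061;  x = 0.0176+-0.3238z,  y = -0.0164+0.1543z
quadratic in z: (1.1287)z²+(0.1648)z+(-0.0528)=0, √Δ=0.5151 → z ∈ {-0.3012, 0.1552}; z = -0.3012 (taking z<0)
x = 0.1151, y = -0.0629

(0.1151, -0.0629, -0.3012)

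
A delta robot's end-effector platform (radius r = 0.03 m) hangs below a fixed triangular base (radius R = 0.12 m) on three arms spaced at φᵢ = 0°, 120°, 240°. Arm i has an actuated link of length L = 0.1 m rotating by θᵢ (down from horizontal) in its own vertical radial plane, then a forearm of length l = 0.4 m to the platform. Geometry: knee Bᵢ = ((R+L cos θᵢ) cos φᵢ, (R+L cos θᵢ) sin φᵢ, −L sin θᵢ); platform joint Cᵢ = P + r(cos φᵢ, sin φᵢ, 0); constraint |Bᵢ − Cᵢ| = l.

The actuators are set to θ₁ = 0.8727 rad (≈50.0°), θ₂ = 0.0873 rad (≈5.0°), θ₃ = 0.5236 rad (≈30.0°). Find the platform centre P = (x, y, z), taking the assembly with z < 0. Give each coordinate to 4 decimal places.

(-0.0848, 0.0531, -0.3928)

S1 = (0.1543·cos0.0°, 0.1543·sin0.0°, -0.0766) = (0.1543, 0.0000, -0.0766)
φ2=120.0°: virtual centre (-0.0948, 0.1642, -0.0087), radius l
S3 = (0.1766·cos240.0°, 0.1766·sin240.0°, -0.0500) = (-0.0883, -0.1529, -0.0500)
|S₂|²−|S₁|² = 0.0064;  |S₃|²−|S₁|² = 0.0040
linear system: -0.4982x+0.3284y = 0.0064−0.1358z; -0.4852x+-0.3059y = 0.0040−0.0532z
det = 0.3117;  x = -0.0105+0.1893z,  y = 0.0035+-0.1263z
sphere 1 gives Az²+Bz+C=0 with A=1.0518, B=0.0900, C=-0.1270;  B²−4AC=0.5423;  roots -0.3928, 0.3073;  negative root z = -0.3928
x = -0.0848, y = 0.0531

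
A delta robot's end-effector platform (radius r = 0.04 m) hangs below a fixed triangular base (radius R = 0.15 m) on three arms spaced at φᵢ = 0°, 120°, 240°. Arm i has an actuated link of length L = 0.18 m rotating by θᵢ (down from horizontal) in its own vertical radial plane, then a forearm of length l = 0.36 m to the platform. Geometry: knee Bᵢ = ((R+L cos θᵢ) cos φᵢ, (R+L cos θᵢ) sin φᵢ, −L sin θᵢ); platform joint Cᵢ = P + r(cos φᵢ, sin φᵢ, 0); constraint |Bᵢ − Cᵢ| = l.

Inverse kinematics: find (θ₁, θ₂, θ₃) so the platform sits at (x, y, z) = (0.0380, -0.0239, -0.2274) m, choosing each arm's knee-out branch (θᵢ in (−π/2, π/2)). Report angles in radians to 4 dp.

θ₁ = -0.1744, θ₂ = 0.3491, θ₃ = 0.0868

φ1=0.0° → target in arm frame (0.0380, -0.0239)
  A cos θ + B sin θ = C:  0.0720·cos θ + -0.2274·sin θ = 0.1104
  γ=atan2(-0.2274,0.0720)=-1.2642;  ψ=arccos(0.4627)=1.0897;  θ1=γ+ψ≈-0.1744
arm 2 (φ=120.0°): x'=-0.0397, y'=-0.0210
  e−x'=0.1497;  (l²−L²−(e−x')²−y'²−z²)/2L = 0.0629
  θ2 = atan2(B,A) + arccos(C/0.2723) = 0.3491
arm 3 (φ=240.0°): x'=0.0017, y'=0.0449
  A=0.1083, B=-0.2274, C=(l²−L²−A²−y'²−z²)/(2L)=0.0882
  γ=atan2(-0.2274,0.1083)=-1.1263;  ψ=arccos(0.3501)=1.2131;  θ3=γ+ψ≈0.0868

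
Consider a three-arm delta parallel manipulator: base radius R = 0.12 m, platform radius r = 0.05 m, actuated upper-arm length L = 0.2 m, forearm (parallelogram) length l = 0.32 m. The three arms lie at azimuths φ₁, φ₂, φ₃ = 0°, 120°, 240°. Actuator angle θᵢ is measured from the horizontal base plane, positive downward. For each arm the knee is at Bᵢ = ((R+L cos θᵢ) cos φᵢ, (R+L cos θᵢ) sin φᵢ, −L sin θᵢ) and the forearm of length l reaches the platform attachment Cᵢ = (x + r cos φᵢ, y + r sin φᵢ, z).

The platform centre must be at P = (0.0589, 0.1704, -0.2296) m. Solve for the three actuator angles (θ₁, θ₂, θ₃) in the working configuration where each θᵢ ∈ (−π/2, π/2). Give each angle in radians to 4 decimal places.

φ1=0.0° → target in arm frame (0.0589, 0.1704)
  A=0.0111, B=-0.2296, C=(l²−L²−A²−y'²−z²)/(2L)=-0.0487
  θ1 = atan2(B,A) + arccos(C/0.2299) = 0.2617
arm 2 (φ=120.0°): x'=0.1181, y'=-0.1362
  e−x'=-0.0481;  (l²−L²−(e−x')²−y'²−z²)/2L = -0.0280
  γ=atan2(-0.2296,-0.0481)=-1.7774;  ψ=arccos(-0.1192)=1.6903;  θ2=γ+ψ≈-0.0871
φ3=240.0° → target in arm frame (-0.1770, -0.0342)
  e−x'=0.2470;  (l²−L²−(e−x')²−y'²−z²)/2L = -0.1313
  √(A²+B²)=0.3372;  θ3 = -0.7489+1.9706 ≈ 1.2217

θ₁ = 0.2617, θ₂ = -0.0871, θ₃ = 1.2217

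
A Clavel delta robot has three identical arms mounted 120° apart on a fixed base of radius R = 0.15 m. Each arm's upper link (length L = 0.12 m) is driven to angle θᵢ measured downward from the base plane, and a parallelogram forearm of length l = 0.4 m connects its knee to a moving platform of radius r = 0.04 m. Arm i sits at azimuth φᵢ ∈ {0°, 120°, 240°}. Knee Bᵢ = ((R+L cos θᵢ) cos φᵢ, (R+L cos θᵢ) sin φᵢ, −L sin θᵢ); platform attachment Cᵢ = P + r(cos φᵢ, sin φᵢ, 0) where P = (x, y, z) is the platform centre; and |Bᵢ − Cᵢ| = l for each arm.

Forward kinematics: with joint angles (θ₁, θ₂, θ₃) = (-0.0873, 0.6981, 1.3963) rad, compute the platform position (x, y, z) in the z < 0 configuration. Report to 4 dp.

(0.1602, 0.0997, -0.3707)

φ1=0.0°: virtual centre (0.2295, 0.0000, 0.0105), radius l
S2 = (0.2019·cos120.0°, 0.2019·sin120.0°, -0.0771) = (-0.1010, 0.1749, -0.0771)
arm 3 at φ=240.0°: ρ3 = 0.1308;  S3 = (-0.0654, -0.1133, -0.1182)
|S₂|²−|S₁|² = -0.0061;  |S₃|²−|S₁|² = -0.0217
linear system: -0.6610x+0.3497y = -0.0061−-0.1752z; -0.5899x+-0.2266y = -0.0217−-0.2573z
Cramer: x(z) = 0.0252-0.3642z;  y(z) = 0.0302-0.1874z
quadratic in z: (1.1677)z²+(0.1166)z+(-0.1172)=0, √Δ=0.7491 → z ∈ {-0.3707, 0.2708}; z = -0.3707 (taking z<0)
x = 0.1602, y = 0.0997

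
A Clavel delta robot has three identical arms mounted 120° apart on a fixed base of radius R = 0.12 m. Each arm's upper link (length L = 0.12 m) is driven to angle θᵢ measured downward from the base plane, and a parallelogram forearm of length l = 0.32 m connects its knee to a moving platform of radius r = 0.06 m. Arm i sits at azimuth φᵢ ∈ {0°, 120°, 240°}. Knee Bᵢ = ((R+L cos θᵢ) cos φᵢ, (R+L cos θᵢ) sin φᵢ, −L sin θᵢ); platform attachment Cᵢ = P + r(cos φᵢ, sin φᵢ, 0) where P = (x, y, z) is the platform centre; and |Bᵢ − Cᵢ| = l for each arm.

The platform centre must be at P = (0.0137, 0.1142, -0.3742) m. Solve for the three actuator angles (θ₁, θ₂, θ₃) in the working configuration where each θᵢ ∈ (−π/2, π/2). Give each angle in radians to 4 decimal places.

θ₁ = 0.9602, θ₂ = 0.6108, θ₃ = 1.3964

φ1=0.0° → target in arm frame (0.0137, 0.1142)
  e−x'=0.0463;  (l²−L²−(e−x')²−y'²−z²)/2L = -0.2800
  γ=atan2(-0.3742,0.0463)=-1.4477;  ψ=arccos(-0.7427)=2.4079;  θ1=γ+ψ≈0.9602
φ2=120.0° → target in arm frame (0.0921, -0.0690)
  e−x'=-0.0321;  (l²−L²−(e−x')²−y'²−z²)/2L = -0.2409
  θ2 = atan2(B,A) + arccos(C/0.3756) = 0.6108
arm 3 (φ=240.0°): x'=-0.1058, y'=-0.0452
  A cos θ + B sin θ = C:  0.1658·cos θ + -0.3742·sin θ = -0.3398
  θ3 = atan2(B,A) + arccos(C/0.4093) = 1.3964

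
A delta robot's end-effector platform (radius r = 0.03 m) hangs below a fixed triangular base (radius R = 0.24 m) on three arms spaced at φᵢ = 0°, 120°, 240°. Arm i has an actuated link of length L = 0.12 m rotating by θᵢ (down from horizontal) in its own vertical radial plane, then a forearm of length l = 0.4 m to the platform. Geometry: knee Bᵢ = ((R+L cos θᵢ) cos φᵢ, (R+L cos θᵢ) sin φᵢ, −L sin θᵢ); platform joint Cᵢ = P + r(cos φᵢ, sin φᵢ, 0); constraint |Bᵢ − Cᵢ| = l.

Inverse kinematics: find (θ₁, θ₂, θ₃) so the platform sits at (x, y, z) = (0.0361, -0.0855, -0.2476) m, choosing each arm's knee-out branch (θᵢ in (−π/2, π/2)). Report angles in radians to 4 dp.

φ1=0.0° → target in arm frame (0.0361, -0.0855)
  A=0.1739, B=-0.2476, C=(l²−L²−A²−y'²−z²)/(2L)=0.1948
  √(A²+B²)=0.3026;  θ1 = -0.9585+0.8715 ≈ -0.0870
rotate P by −φ2: (-0.0921, 0.0115, -0.2476)
  e−x'=0.3021;  (l²−L²−(e−x')²−y'²−z²)/2L = -0.0296
  √(A²+B²)=0.3906;  θ2 = -0.6866+1.6466 ≈ 0.9600
rotate P by −φ3: (0.0560, 0.0740, -0.2476)
  e−x'=0.1540;  (l²−L²−(e−x')²−y'²−z²)/2L = 0.2296
  γ=atan2(-0.2476,0.1540)=-1.0144;  ψ=arccos(0.7873)=0.6643;  θ3=γ+ψ≈-0.3500

θ₁ = -0.0870, θ₂ = 0.9600, θ₃ = -0.3500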